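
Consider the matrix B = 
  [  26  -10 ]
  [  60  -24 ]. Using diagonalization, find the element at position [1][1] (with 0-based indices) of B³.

-624

Characteristic polynomial: r^2 - 2r - 24 = (r - 6)(r + 4), so the eigenvalues are -4, 6.
r=6: eigenvector (-1, -2).
r=-4: eigenvector (1, 3).
P = [[-1, 1], [-2, 3]], D = diag(6, -4), P⁻¹ = [[-3, 1], [-2, 1]].
B³ = P·diag(216, -64)·P⁻¹ = [[776, -280], [1680, -624]].
The requested entry is -624.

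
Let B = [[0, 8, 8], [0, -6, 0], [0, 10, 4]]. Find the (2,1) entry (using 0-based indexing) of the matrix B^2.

-20

Characteristic polynomial: μ^3 + 2μ^2 - 24μ = μ(μ - 4)(μ + 6), so the eigenvalues are -6, 0, 4.
μ=0: eigenvector (1, 0, 0).
μ=-6: eigenvector (0, 1, -1).
μ=4: eigenvector (2, 0, 1).
P = [[1, 0, 2], [0, 1, 0], [0, -1, 1]], D = diag(0, -6, 4), P⁻¹ = [[1, -2, -2], [0, 1, 0], [0, 1, 1]].
B² = P·diag(0, 36, 16)·P⁻¹ = [[0, 32, 32], [0, 36, 0], [0, -20, 16]].
The requested entry is -20.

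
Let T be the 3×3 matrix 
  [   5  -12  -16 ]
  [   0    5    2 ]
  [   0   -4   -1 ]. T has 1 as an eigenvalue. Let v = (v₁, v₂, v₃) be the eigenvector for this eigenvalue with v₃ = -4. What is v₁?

T − 1I = [[4, -12, -16], [0, 4, 2], [0, -4, -2]].
Solving (T − 1I)v = 0 gives the eigenspace spanned by (-10, 2, -4).
With v₃ = -4, v = (-10, 2, -4), so v₁ = -10.

-10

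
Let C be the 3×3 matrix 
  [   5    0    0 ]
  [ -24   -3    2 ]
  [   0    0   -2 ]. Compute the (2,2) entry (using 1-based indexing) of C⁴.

Characteristic polynomial: μ^3 - 19μ - 30 = (μ - 5)(μ + 2)(μ + 3), so the eigenvalues are -3, -2, 5.
μ=-3: eigenvector (0, 1, 0).
μ=-2: eigenvector (0, 2, 1).
μ=5: eigenvector (-1, 3, 0).
P = [[0, 0, -1], [1, 2, 3], [0, 1, 0]], D = diag(-3, -2, 5), P⁻¹ = [[3, 1, -2], [0, 0, 1], [-1, 0, 0]].
C⁴ = P·diag(81, 16, 625)·P⁻¹ = [[625, 0, 0], [-1632, 81, -130], [0, 0, 16]].
The requested entry is 81.

81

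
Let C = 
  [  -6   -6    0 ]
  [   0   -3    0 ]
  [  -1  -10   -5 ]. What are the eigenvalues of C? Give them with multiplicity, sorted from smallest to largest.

-6, -5, -3

Characteristic polynomial: p(μ) = μ^3 + 14μ^2 + 63μ + 90 = (μ + 3)(μ + 5)(μ + 6).
Roots (with multiplicity): -6, -5, -3.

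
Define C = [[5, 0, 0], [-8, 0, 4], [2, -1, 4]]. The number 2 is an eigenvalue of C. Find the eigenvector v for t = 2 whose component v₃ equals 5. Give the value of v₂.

10

C − 2I = [[3, 0, 0], [-8, -2, 4], [2, -1, 2]].
Solving (C − 2I)v = 0 gives the eigenspace spanned by (0, 10, 5).
With v₃ = 5, v = (0, 10, 5), so v₂ = 10.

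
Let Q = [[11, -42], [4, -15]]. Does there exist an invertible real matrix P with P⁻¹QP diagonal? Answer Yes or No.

Yes

Characteristic polynomial: p(s) = s^2 + 4s + 3 = (s + 1)(s + 3).
All 2 eigenvalues are distinct, so Q is diagonalizable.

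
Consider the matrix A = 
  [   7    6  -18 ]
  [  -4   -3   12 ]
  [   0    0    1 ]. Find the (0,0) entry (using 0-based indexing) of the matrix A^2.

25

Characteristic polynomial: r^3 - 5r^2 + 7r - 3 = (r - 3)(r - 1)^2, so the eigenvalues are 1, 1, 3.
r=3: eigenvector (3, -2, 0).
r=1: eigenvector (-1, 1, 0).
r=1: eigenvector (3, 0, 1).
P = [[3, -1, 3], [-2, 1, 0], [0, 0, 1]], D = diag(3, 1, 1), P⁻¹ = [[1, 1, -3], [2, 3, -6], [0, 0, 1]].
A² = P·diag(9, 1, 1)·P⁻¹ = [[25, 24, -72], [-16, -15, 48], [0, 0, 1]].
The requested entry is 25.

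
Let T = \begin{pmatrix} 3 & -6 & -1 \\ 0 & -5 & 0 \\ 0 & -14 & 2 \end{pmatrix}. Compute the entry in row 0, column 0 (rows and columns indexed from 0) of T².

9

Characteristic polynomial: μ^3 - 19μ + 30 = (μ - 3)(μ - 2)(μ + 5), so the eigenvalues are -5, 2, 3.
μ=-5: eigenvector (-1, -1, -2).
μ=3: eigenvector (1, 0, 0).
μ=2: eigenvector (1, 0, 1).
P = [[-1, 1, 1], [-1, 0, 0], [-2, 0, 1]], D = diag(-5, 3, 2), P⁻¹ = [[0, -1, 0], [1, 1, -1], [0, -2, 1]].
T² = P·diag(25, 9, 4)·P⁻¹ = [[9, 26, -5], [0, 25, 0], [0, 42, 4]].
The requested entry is 9.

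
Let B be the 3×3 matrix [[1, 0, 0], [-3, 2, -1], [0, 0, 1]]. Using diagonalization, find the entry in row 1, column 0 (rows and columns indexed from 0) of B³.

-21

Characteristic polynomial: s^3 - 4s^2 + 5s - 2 = (s - 2)(s - 1)^2, so the eigenvalues are 1, 1, 2.
s=1: eigenvector (1, 3, 0).
s=2: eigenvector (0, 1, 0).
s=1: eigenvector (2, 7, 1).
P = [[1, 0, 2], [3, 1, 7], [0, 0, 1]], D = diag(1, 2, 1), P⁻¹ = [[1, 0, -2], [-3, 1, -1], [0, 0, 1]].
B³ = P·diag(1, 8, 1)·P⁻¹ = [[1, 0, 0], [-21, 8, -7], [0, 0, 1]].
The requested entry is -21.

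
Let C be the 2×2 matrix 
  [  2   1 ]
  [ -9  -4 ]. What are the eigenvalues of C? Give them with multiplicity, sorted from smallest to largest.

Characteristic polynomial: p(λ) = λ^2 + 2λ + 1 = (λ + 1)^2.
Roots (with multiplicity): -1, -1.

-1, -1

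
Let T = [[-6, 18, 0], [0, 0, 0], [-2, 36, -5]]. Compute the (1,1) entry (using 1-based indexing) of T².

36

Characteristic polynomial: λ^3 + 11λ^2 + 30λ = λ(λ + 5)(λ + 6), so the eigenvalues are -6, -5, 0.
λ=0: eigenvector (3, 1, 6).
λ=-6: eigenvector (1, 0, 2).
λ=-5: eigenvector (0, 0, 1).
P = [[3, 1, 0], [1, 0, 0], [6, 2, 1]], D = diag(0, -6, -5), P⁻¹ = [[0, 1, 0], [1, -3, 0], [-2, 0, 1]].
T² = P·diag(0, 36, 25)·P⁻¹ = [[36, -108, 0], [0, 0, 0], [22, -216, 25]].
The requested entry is 36.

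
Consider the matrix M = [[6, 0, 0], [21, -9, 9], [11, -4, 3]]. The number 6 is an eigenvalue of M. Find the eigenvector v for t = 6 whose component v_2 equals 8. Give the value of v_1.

M − 6I = [[0, 0, 0], [21, -15, 9], [11, -4, -3]].
Solving (M − 6I)v = 0 gives the eigenspace spanned by (4, 8, 4).
With v_2 = 8, v = (4, 8, 4), so v_1 = 4.

4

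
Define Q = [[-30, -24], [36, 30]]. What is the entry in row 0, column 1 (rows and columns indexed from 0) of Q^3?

-864

Characteristic polynomial: λ^2 - 36 = (λ - 6)(λ + 6), so the eigenvalues are -6, 6.
λ=-6: eigenvector (-1, 1).
λ=6: eigenvector (-2, 3).
P = [[-1, -2], [1, 3]], D = diag(-6, 6), P⁻¹ = [[-3, -2], [1, 1]].
Q³ = P·diag(-216, 216)·P⁻¹ = [[-1080, -864], [1296, 1080]].
The requested entry is -864.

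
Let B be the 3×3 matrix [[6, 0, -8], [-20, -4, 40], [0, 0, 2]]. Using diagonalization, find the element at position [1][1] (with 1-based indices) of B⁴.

1296

Characteristic polynomial: λ^3 - 4λ^2 - 20λ + 48 = (λ - 6)(λ - 2)(λ + 4), so the eigenvalues are -4, 2, 6.
λ=6: eigenvector (1, -2, 0).
λ=-4: eigenvector (0, 1, 0).
λ=2: eigenvector (2, 0, 1).
P = [[1, 0, 2], [-2, 1, 0], [0, 0, 1]], D = diag(6, -4, 2), P⁻¹ = [[1, 0, -2], [2, 1, -4], [0, 0, 1]].
B⁴ = P·diag(1296, 256, 16)·P⁻¹ = [[1296, 0, -2560], [-2080, 256, 4160], [0, 0, 16]].
The requested entry is 1296.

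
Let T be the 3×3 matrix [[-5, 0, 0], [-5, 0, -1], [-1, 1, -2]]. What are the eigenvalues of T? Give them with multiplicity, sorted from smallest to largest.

Characteristic polynomial: p(s) = s^3 + 7s^2 + 11s + 5 = (s + 1)^2(s + 5).
Roots (with multiplicity): -5, -1, -1.

-5, -1, -1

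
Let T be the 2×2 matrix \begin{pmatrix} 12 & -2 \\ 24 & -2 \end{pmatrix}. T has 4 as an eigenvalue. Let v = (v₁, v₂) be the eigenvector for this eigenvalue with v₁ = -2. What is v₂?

-8

T − 4I = [[8, -2], [24, -6]].
Solving (T − 4I)v = 0 gives the eigenspace spanned by (-2, -8).
With v₁ = -2, v = (-2, -8), so v₂ = -8.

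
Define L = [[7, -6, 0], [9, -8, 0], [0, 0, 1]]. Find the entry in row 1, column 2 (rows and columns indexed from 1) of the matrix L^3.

Characteristic polynomial: λ^3 - 3λ + 2 = (λ - 1)^2(λ + 2), so the eigenvalues are -2, 1, 1.
λ=-2: eigenvector (2, 3, 0).
λ=1: eigenvector (1, 1, 0).
λ=1: eigenvector (0, 0, 1).
P = [[2, 1, 0], [3, 1, 0], [0, 0, 1]], D = diag(-2, 1, 1), P⁻¹ = [[-1, 1, 0], [3, -2, 0], [0, 0, 1]].
L³ = P·diag(-8, 1, 1)·P⁻¹ = [[19, -18, 0], [27, -26, 0], [0, 0, 1]].
The requested entry is -18.

-18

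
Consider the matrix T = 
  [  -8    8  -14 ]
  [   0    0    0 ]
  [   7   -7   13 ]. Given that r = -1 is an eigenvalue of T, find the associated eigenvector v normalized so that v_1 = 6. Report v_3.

T + 1I = [[-7, 8, -14], [0, 1, 0], [7, -7, 14]].
Solving (T + 1I)v = 0 gives the eigenspace spanned by (6, 0, -3).
With v_1 = 6, v = (6, 0, -3), so v_3 = -3.

-3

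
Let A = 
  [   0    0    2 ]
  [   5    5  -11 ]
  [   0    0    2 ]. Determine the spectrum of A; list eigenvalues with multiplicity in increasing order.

0, 2, 5

Characteristic polynomial: p(μ) = μ^3 - 7μ^2 + 10μ = μ(μ - 5)(μ - 2).
Roots (with multiplicity): 0, 2, 5.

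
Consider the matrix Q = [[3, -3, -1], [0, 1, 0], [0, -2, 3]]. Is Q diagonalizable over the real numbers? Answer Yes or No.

No

Characteristic polynomial: p(λ) = λ^3 - 7λ^2 + 15λ - 9 = (λ - 3)^2(λ - 1).
λ = 3 has algebraic multiplicity 2; rank(Q − 3I) = 2, so geometric multiplicity = 1.
Geometric multiplicity < algebraic multiplicity, so Q is not diagonalizable.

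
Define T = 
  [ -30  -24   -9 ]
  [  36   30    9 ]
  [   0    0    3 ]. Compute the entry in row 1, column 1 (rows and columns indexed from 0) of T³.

1080

Characteristic polynomial: μ^3 - 3μ^2 - 36μ + 108 = (μ - 6)(μ - 3)(μ + 6), so the eigenvalues are -6, 3, 6.
μ=-6: eigenvector (1, -1, 0).
μ=6: eigenvector (-2, 3, 0).
μ=3: eigenvector (-1, 1, 1).
P = [[1, -2, -1], [-1, 3, 1], [0, 0, 1]], D = diag(-6, 6, 3), P⁻¹ = [[3, 2, 1], [1, 1, 0], [0, 0, 1]].
T³ = P·diag(-216, 216, 27)·P⁻¹ = [[-1080, -864, -243], [1296, 1080, 243], [0, 0, 27]].
The requested entry is 1080.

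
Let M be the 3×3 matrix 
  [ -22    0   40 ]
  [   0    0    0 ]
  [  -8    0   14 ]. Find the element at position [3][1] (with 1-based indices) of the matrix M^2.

64

Characteristic polynomial: r^3 + 8r^2 + 12r = r(r + 2)(r + 6), so the eigenvalues are -6, -2, 0.
r=-6: eigenvector (5, 0, 2).
r=0: eigenvector (0, 1, 0).
r=-2: eigenvector (2, 0, 1).
P = [[5, 0, 2], [0, 1, 0], [2, 0, 1]], D = diag(-6, 0, -2), P⁻¹ = [[1, 0, -2], [0, 1, 0], [-2, 0, 5]].
M² = P·diag(36, 0, 4)·P⁻¹ = [[164, 0, -320], [0, 0, 0], [64, 0, -124]].
The requested entry is 64.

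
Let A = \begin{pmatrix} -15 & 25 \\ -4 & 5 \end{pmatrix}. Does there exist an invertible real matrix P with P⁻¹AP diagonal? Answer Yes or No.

No

Characteristic polynomial: p(μ) = μ^2 + 10μ + 25 = (μ + 5)^2.
μ = -5 has algebraic multiplicity 2; rank(A + 5I) = 1, so geometric multiplicity = 1.
Geometric multiplicity < algebraic multiplicity, so A is not diagonalizable.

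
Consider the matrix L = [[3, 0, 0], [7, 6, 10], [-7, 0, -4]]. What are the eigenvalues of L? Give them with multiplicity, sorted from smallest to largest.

Characteristic polynomial: p(μ) = μ^3 - 5μ^2 - 18μ + 72 = (μ - 6)(μ - 3)(μ + 4).
Roots (with multiplicity): -4, 3, 6.

-4, 3, 6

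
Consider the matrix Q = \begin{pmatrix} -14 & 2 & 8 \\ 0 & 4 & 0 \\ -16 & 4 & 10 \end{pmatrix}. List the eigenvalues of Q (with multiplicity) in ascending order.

-6, 2, 4

Characteristic polynomial: p(t) = t^3 - 28t + 48 = (t - 4)(t - 2)(t + 6).
Roots (with multiplicity): -6, 2, 4.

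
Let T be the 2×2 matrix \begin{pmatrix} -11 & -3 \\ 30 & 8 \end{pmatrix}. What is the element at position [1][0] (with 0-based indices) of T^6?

-1890

Characteristic polynomial: r^2 + 3r + 2 = (r + 1)(r + 2), so the eigenvalues are -2, -1.
r=-2: eigenvector (1, -3).
r=-1: eigenvector (-3, 10).
P = [[1, -3], [-3, 10]], D = diag(-2, -1), P⁻¹ = [[10, 3], [3, 1]].
T⁶ = P·diag(64, 1)·P⁻¹ = [[631, 189], [-1890, -566]].
The requested entry is -1890.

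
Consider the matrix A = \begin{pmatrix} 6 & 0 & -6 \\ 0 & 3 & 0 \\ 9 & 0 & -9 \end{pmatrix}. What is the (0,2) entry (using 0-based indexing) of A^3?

-54

Characteristic polynomial: μ^3 - 9μ = μ(μ - 3)(μ + 3), so the eigenvalues are -3, 0, 3.
μ=-3: eigenvector (2, 0, 3).
μ=3: eigenvector (0, 1, 0).
μ=0: eigenvector (-1, 0, -1).
P = [[2, 0, -1], [0, 1, 0], [3, 0, -1]], D = diag(-3, 3, 0), P⁻¹ = [[-1, 0, 1], [0, 1, 0], [-3, 0, 2]].
A³ = P·diag(-27, 27, 0)·P⁻¹ = [[54, 0, -54], [0, 27, 0], [81, 0, -81]].
The requested entry is -54.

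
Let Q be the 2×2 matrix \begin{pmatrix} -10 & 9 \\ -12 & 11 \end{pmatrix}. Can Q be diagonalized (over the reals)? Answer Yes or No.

Characteristic polynomial: p(λ) = λ^2 - λ - 2 = (λ - 2)(λ + 1).
All 2 eigenvalues are distinct, so Q is diagonalizable.

Yes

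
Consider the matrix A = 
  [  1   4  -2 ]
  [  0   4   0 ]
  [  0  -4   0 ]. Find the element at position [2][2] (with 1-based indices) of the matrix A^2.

16

Characteristic polynomial: s^3 - 5s^2 + 4s = s(s - 4)(s - 1), so the eigenvalues are 0, 1, 4.
s=1: eigenvector (1, 0, 0).
s=4: eigenvector (2, 1, -1).
s=0: eigenvector (2, 0, 1).
P = [[1, 2, 2], [0, 1, 0], [0, -1, 1]], D = diag(1, 4, 0), P⁻¹ = [[1, -4, -2], [0, 1, 0], [0, 1, 1]].
A² = P·diag(1, 16, 0)·P⁻¹ = [[1, 28, -2], [0, 16, 0], [0, -16, 0]].
The requested entry is 16.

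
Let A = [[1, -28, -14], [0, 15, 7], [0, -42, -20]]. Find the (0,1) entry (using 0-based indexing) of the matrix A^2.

Characteristic polynomial: s^3 + 4s^2 - 11s + 6 = (s - 1)^2(s + 6), so the eigenvalues are -6, 1, 1.
s=1: eigenvector (1, 0, 0).
s=1: eigenvector (0, 1, -2).
s=-6: eigenvector (2, -1, 3).
P = [[1, 0, 2], [0, 1, -1], [0, -2, 3]], D = diag(1, 1, -6), P⁻¹ = [[1, -4, -2], [0, 3, 1], [0, 2, 1]].
A² = P·diag(1, 1, 36)·P⁻¹ = [[1, 140, 70], [0, -69, -35], [0, 210, 106]].
The requested entry is 140.

140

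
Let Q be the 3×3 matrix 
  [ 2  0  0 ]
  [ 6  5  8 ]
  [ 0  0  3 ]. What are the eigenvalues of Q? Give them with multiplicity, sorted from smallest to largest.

Characteristic polynomial: p(r) = r^3 - 10r^2 + 31r - 30 = (r - 5)(r - 3)(r - 2).
Roots (with multiplicity): 2, 3, 5.

2, 3, 5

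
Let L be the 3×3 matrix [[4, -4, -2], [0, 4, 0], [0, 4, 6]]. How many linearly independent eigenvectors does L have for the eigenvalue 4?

2

L − 4I = [[0, -4, -2], [0, 0, 0], [0, 4, 2]].
This matrix has rank 1, so its null space has dimension 3 − 1 = 2.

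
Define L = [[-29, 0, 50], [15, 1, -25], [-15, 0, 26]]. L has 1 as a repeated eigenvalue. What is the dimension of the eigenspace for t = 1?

2

L − 1I = [[-30, 0, 50], [15, 0, -25], [-15, 0, 25]].
This matrix has rank 1, so its null space has dimension 3 − 1 = 2.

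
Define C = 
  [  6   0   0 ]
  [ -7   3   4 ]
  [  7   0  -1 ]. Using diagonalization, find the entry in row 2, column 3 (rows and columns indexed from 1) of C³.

Characteristic polynomial: s^3 - 8s^2 + 9s + 18 = (s - 6)(s - 3)(s + 1), so the eigenvalues are -1, 3, 6.
s=6: eigenvector (1, -1, 1).
s=3: eigenvector (0, 1, 0).
s=-1: eigenvector (0, -1, 1).
P = [[1, 0, 0], [-1, 1, -1], [1, 0, 1]], D = diag(6, 3, -1), P⁻¹ = [[1, 0, 0], [0, 1, 1], [-1, 0, 1]].
C³ = P·diag(216, 27, -1)·P⁻¹ = [[216, 0, 0], [-217, 27, 28], [217, 0, -1]].
The requested entry is 28.

28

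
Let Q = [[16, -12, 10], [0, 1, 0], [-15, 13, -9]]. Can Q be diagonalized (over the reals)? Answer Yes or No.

No

Characteristic polynomial: p(s) = s^3 - 8s^2 + 13s - 6 = (s - 6)(s - 1)^2.
s = 1 has algebraic multiplicity 2; rank(Q − 1I) = 2, so geometric multiplicity = 1.
Geometric multiplicity < algebraic multiplicity, so Q is not diagonalizable.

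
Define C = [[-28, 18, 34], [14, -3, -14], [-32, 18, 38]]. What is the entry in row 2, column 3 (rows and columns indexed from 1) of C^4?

Characteristic polynomial: μ^3 - 7μ^2 - 6μ + 72 = (μ - 6)(μ - 4)(μ + 3), so the eigenvalues are -3, 4, 6.
μ=4: eigenvector (-1, 2, -2).
μ=-3: eigenvector (-2, 1, -2).
μ=6: eigenvector (1, 0, 1).
P = [[-1, -2, 1], [2, 1, 0], [-2, -2, 1]], D = diag(4, -3, 6), P⁻¹ = [[1, 0, -1], [-2, 1, 2], [-2, 2, 3]].
C⁴ = P·diag(256, 81, 1296)·P⁻¹ = [[-2524, 2430, 3820], [350, 81, -350], [-2780, 2430, 4076]].
The requested entry is -350.

-350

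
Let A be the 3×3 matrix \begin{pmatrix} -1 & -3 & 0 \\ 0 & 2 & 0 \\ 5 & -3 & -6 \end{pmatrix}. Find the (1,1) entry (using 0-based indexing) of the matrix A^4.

16

Characteristic polynomial: r^3 + 5r^2 - 8r - 12 = (r - 2)(r + 1)(r + 6), so the eigenvalues are -6, -1, 2.
r=2: eigenvector (-1, 1, -1).
r=-1: eigenvector (1, 0, 1).
r=-6: eigenvector (0, 0, 1).
P = [[-1, 1, 0], [1, 0, 0], [-1, 1, 1]], D = diag(2, -1, -6), P⁻¹ = [[0, 1, 0], [1, 1, 0], [-1, 0, 1]].
A⁴ = P·diag(16, 1, 1296)·P⁻¹ = [[1, -15, 0], [0, 16, 0], [-1295, -15, 1296]].
The requested entry is 16.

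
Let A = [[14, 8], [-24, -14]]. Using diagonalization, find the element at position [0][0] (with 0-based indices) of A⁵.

Characteristic polynomial: μ^2 - 4 = (μ - 2)(μ + 2), so the eigenvalues are -2, 2.
μ=-2: eigenvector (1, -2).
μ=2: eigenvector (2, -3).
P = [[1, 2], [-2, -3]], D = diag(-2, 2), P⁻¹ = [[-3, -2], [2, 1]].
A⁵ = P·diag(-32, 32)·P⁻¹ = [[224, 128], [-384, -224]].
The requested entry is 224.

224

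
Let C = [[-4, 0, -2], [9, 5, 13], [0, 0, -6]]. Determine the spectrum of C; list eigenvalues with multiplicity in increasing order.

-6, -4, 5

Characteristic polynomial: p(s) = s^3 + 5s^2 - 26s - 120 = (s - 5)(s + 4)(s + 6).
Roots (with multiplicity): -6, -4, 5.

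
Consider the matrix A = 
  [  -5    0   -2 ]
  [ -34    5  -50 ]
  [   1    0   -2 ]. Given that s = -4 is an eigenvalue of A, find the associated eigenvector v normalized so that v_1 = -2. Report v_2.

-2

A + 4I = [[-1, 0, -2], [-34, 9, -50], [1, 0, 2]].
Solving (A + 4I)v = 0 gives the eigenspace spanned by (-2, -2, 1).
With v_1 = -2, v = (-2, -2, 1), so v_2 = -2.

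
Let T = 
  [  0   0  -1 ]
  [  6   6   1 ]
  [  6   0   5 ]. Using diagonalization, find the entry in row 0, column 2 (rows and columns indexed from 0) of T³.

-19

Characteristic polynomial: λ^3 - 11λ^2 + 36λ - 36 = (λ - 6)(λ - 3)(λ - 2), so the eigenvalues are 2, 3, 6.
λ=6: eigenvector (0, 1, 0).
λ=2: eigenvector (1, -1, -2).
λ=3: eigenvector (-1, 1, 3).
P = [[0, 1, -1], [1, -1, 1], [0, -2, 3]], D = diag(6, 2, 3), P⁻¹ = [[1, 1, 0], [3, 0, 1], [2, 0, 1]].
T³ = P·diag(216, 8, 27)·P⁻¹ = [[-30, 0, -19], [246, 216, 19], [114, 0, 65]].
The requested entry is -19.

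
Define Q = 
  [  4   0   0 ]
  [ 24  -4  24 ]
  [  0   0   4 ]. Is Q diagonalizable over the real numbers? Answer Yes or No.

Yes

Characteristic polynomial: p(μ) = μ^3 - 4μ^2 - 16μ + 64 = (μ - 4)^2(μ + 4).
μ = 4 has algebraic multiplicity 2; rank(Q − 4I) = 1, so geometric multiplicity = 2.
Every eigenvalue has geometric = algebraic multiplicity, so Q is diagonalizable.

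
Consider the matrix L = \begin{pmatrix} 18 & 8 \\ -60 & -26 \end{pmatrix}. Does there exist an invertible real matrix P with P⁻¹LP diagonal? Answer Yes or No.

Characteristic polynomial: p(t) = t^2 + 8t + 12 = (t + 2)(t + 6).
All 2 eigenvalues are distinct, so L is diagonalizable.

Yes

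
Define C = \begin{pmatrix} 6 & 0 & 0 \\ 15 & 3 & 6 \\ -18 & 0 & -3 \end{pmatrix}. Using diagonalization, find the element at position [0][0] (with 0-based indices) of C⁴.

Characteristic polynomial: t^3 - 6t^2 - 9t + 54 = (t - 6)(t - 3)(t + 3), so the eigenvalues are -3, 3, 6.
t=6: eigenvector (1, 1, -2).
t=3: eigenvector (0, 1, 0).
t=-3: eigenvector (0, -1, 1).
P = [[1, 0, 0], [1, 1, -1], [-2, 0, 1]], D = diag(6, 3, -3), P⁻¹ = [[1, 0, 0], [1, 1, 1], [2, 0, 1]].
C⁴ = P·diag(1296, 81, 81)·P⁻¹ = [[1296, 0, 0], [1215, 81, 0], [-2430, 0, 81]].
The requested entry is 1296.

1296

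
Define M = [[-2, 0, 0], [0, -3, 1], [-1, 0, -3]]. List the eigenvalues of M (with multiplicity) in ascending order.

Characteristic polynomial: p(t) = t^3 + 8t^2 + 21t + 18 = (t + 2)(t + 3)^2.
Roots (with multiplicity): -3, -3, -2.

-3, -3, -2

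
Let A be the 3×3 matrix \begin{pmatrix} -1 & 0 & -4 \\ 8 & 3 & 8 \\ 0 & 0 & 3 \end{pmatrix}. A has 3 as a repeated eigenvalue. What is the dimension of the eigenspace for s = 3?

A − 3I = [[-4, 0, -4], [8, 0, 8], [0, 0, 0]].
This matrix has rank 1, so its null space has dimension 3 − 1 = 2.

2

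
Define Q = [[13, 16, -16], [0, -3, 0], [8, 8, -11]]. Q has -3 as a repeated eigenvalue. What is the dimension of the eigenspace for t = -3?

2

Q + 3I = [[16, 16, -16], [0, 0, 0], [8, 8, -8]].
This matrix has rank 1, so its null space has dimension 3 − 1 = 2.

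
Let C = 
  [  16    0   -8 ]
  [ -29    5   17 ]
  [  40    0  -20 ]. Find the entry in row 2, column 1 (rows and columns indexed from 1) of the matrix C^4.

Characteristic polynomial: t^3 - t^2 - 20t = t(t - 5)(t + 4), so the eigenvalues are -4, 0, 5.
t=0: eigenvector (1, -1, 2).
t=5: eigenvector (0, 1, 0).
t=-4: eigenvector (2, -3, 5).
P = [[1, 0, 2], [-1, 1, -3], [2, 0, 5]], D = diag(0, 5, -4), P⁻¹ = [[5, 0, -2], [-1, 1, 1], [-2, 0, 1]].
C⁴ = P·diag(0, 625, 256)·P⁻¹ = [[-1024, 0, 512], [911, 625, -143], [-2560, 0, 1280]].
The requested entry is 911.

911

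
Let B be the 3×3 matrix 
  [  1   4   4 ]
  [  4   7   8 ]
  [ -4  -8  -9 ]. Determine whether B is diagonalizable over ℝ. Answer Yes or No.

Yes

Characteristic polynomial: p(μ) = μ^3 + μ^2 - μ - 1 = (μ - 1)(μ + 1)^2.
μ = -1 has algebraic multiplicity 2; rank(B + 1I) = 1, so geometric multiplicity = 2.
Every eigenvalue has geometric = algebraic multiplicity, so B is diagonalizable.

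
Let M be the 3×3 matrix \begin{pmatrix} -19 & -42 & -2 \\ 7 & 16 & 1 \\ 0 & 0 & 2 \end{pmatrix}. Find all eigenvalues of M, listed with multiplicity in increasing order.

Characteristic polynomial: p(t) = t^3 + t^2 - 16t + 20 = (t - 2)^2(t + 5).
Roots (with multiplicity): -5, 2, 2.

-5, 2, 2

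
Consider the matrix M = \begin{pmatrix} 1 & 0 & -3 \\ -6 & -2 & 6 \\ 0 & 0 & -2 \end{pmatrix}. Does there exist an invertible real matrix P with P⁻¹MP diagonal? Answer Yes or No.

Yes

Characteristic polynomial: p(s) = s^3 + 3s^2 - 4 = (s - 1)(s + 2)^2.
s = -2 has algebraic multiplicity 2; rank(M + 2I) = 1, so geometric multiplicity = 2.
Every eigenvalue has geometric = algebraic multiplicity, so M is diagonalizable.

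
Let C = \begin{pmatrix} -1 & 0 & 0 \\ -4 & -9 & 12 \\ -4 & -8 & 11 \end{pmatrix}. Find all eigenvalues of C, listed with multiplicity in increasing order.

-1, -1, 3

Characteristic polynomial: p(t) = t^3 - t^2 - 5t - 3 = (t - 3)(t + 1)^2.
Roots (with multiplicity): -1, -1, 3.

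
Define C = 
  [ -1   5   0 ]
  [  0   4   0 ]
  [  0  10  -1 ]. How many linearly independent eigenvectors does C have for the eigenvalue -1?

2

C + 1I = [[0, 5, 0], [0, 5, 0], [0, 10, 0]].
This matrix has rank 1, so its null space has dimension 3 − 1 = 2.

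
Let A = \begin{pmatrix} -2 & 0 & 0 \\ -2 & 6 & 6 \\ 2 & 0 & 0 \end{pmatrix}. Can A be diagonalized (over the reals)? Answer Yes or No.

Yes

Characteristic polynomial: p(t) = t^3 - 4t^2 - 12t = t(t - 6)(t + 2).
All 3 eigenvalues are distinct, so A is diagonalizable.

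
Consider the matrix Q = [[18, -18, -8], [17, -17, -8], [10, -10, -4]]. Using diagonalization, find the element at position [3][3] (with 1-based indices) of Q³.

Characteristic polynomial: t^3 + 3t^2 - 4t = t(t - 1)(t + 4), so the eigenvalues are -4, 0, 1.
t=1: eigenvector (2, 1, 2).
t=0: eigenvector (1, 1, 0).
t=-4: eigenvector (2, 2, 1).
P = [[2, 1, 2], [1, 1, 2], [2, 0, 1]], D = diag(1, 0, -4), P⁻¹ = [[1, -1, 0], [3, -2, -2], [-2, 2, 1]].
Q³ = P·diag(1, 0, -64)·P⁻¹ = [[258, -258, -128], [257, -257, -128], [130, -130, -64]].
The requested entry is -64.

-64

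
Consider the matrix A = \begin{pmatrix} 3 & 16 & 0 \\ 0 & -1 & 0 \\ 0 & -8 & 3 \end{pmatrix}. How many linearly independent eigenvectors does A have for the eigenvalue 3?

2

A − 3I = [[0, 16, 0], [0, -4, 0], [0, -8, 0]].
This matrix has rank 1, so its null space has dimension 3 − 1 = 2.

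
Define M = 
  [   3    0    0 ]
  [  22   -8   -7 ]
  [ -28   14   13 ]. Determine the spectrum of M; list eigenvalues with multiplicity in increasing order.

Characteristic polynomial: p(s) = s^3 - 8s^2 + 9s + 18 = (s - 6)(s - 3)(s + 1).
Roots (with multiplicity): -1, 3, 6.

-1, 3, 6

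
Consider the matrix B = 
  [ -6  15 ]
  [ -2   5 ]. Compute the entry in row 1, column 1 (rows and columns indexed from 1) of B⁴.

6

Characteristic polynomial: r^2 + r = r(r + 1), so the eigenvalues are -1, 0.
r=-1: eigenvector (3, 1).
r=0: eigenvector (-5, -2).
P = [[3, -5], [1, -2]], D = diag(-1, 0), P⁻¹ = [[2, -5], [1, -3]].
B⁴ = P·diag(1, 0)·P⁻¹ = [[6, -15], [2, -5]].
The requested entry is 6.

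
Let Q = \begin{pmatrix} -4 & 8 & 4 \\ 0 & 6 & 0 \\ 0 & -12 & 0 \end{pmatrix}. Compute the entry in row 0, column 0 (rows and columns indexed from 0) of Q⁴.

Characteristic polynomial: μ^3 - 2μ^2 - 24μ = μ(μ - 6)(μ + 4), so the eigenvalues are -4, 0, 6.
μ=-4: eigenvector (1, 0, 0).
μ=6: eigenvector (0, 1, -2).
μ=0: eigenvector (1, 0, 1).
P = [[1, 0, 1], [0, 1, 0], [0, -2, 1]], D = diag(-4, 6, 0), P⁻¹ = [[1, -2, -1], [0, 1, 0], [0, 2, 1]].
Q⁴ = P·diag(256, 1296, 0)·P⁻¹ = [[256, -512, -256], [0, 1296, 0], [0, -2592, 0]].
The requested entry is 256.

256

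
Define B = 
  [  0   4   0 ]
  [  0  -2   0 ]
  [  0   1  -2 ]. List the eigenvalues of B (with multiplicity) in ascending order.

Characteristic polynomial: p(s) = s^3 + 4s^2 + 4s = s(s + 2)^2.
Roots (with multiplicity): -2, -2, 0.

-2, -2, 0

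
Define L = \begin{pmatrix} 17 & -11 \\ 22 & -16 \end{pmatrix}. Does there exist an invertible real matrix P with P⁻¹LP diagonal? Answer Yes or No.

Yes

Characteristic polynomial: p(λ) = λ^2 - λ - 30 = (λ - 6)(λ + 5).
All 2 eigenvalues are distinct, so L is diagonalizable.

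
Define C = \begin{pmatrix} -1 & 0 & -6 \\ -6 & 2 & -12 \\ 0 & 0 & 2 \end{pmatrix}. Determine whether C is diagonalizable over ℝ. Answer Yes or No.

Yes

Characteristic polynomial: p(t) = t^3 - 3t^2 + 4 = (t - 2)^2(t + 1).
t = 2 has algebraic multiplicity 2; rank(C − 2I) = 1, so geometric multiplicity = 2.
Every eigenvalue has geometric = algebraic multiplicity, so C is diagonalizable.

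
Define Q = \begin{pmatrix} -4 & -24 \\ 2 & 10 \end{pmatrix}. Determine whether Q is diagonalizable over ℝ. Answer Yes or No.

Yes

Characteristic polynomial: p(λ) = λ^2 - 6λ + 8 = (λ - 4)(λ - 2).
All 2 eigenvalues are distinct, so Q is diagonalizable.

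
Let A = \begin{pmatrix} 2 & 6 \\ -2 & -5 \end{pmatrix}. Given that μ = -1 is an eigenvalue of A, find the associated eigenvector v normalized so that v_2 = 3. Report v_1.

A + 1I = [[3, 6], [-2, -4]].
Solving (A + 1I)v = 0 gives the eigenspace spanned by (-6, 3).
With v_2 = 3, v = (-6, 3), so v_1 = -6.

-6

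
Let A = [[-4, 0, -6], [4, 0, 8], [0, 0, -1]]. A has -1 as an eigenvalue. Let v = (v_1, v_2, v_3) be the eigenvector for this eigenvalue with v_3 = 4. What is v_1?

-8

A + 1I = [[-3, 0, -6], [4, 1, 8], [0, 0, 0]].
Solving (A + 1I)v = 0 gives the eigenspace spanned by (-8, 0, 4).
With v_3 = 4, v = (-8, 0, 4), so v_1 = -8.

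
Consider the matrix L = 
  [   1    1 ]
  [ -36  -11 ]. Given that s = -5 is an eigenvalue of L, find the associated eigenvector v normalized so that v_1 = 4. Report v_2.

L + 5I = [[6, 1], [-36, -6]].
Solving (L + 5I)v = 0 gives the eigenspace spanned by (4, -24).
With v_1 = 4, v = (4, -24), so v_2 = -24.

-24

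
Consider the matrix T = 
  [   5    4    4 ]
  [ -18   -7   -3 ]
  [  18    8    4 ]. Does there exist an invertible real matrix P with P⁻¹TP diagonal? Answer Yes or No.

Yes

Characteristic polynomial: p(λ) = λ^3 - 2λ^2 - 19λ + 20 = (λ - 5)(λ - 1)(λ + 4).
All 3 eigenvalues are distinct, so T is diagonalizable.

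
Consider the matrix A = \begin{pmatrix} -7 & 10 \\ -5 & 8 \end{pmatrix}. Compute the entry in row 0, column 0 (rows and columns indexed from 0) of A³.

-43

Characteristic polynomial: μ^2 - μ - 6 = (μ - 3)(μ + 2), so the eigenvalues are -2, 3.
μ=-2: eigenvector (2, 1).
μ=3: eigenvector (-1, -1).
P = [[2, -1], [1, -1]], D = diag(-2, 3), P⁻¹ = [[1, -1], [1, -2]].
A³ = P·diag(-8, 27)·P⁻¹ = [[-43, 70], [-35, 62]].
The requested entry is -43.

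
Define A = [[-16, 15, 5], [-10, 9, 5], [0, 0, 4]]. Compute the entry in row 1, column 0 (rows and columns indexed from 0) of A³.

-430

Characteristic polynomial: s^3 + 3s^2 - 22s - 24 = (s - 4)(s + 1)(s + 6), so the eigenvalues are -6, -1, 4.
s=4: eigenvector (1, 1, 1).
s=-1: eigenvector (1, 1, 0).
s=-6: eigenvector (3, 2, 0).
P = [[1, 1, 3], [1, 1, 2], [1, 0, 0]], D = diag(4, -1, -6), P⁻¹ = [[0, 0, 1], [-2, 3, -1], [1, -1, 0]].
A³ = P·diag(64, -1, -216)·P⁻¹ = [[-646, 645, 65], [-430, 429, 65], [0, 0, 64]].
The requested entry is -430.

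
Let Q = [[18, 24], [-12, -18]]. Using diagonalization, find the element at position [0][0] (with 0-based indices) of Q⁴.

Characteristic polynomial: r^2 - 36 = (r - 6)(r + 6), so the eigenvalues are -6, 6.
r=6: eigenvector (2, -1).
r=-6: eigenvector (-1, 1).
P = [[2, -1], [-1, 1]], D = diag(6, -6), P⁻¹ = [[1, 1], [1, 2]].
Q⁴ = P·diag(1296, 1296)·P⁻¹ = [[1296, 0], [0, 1296]].
The requested entry is 1296.

1296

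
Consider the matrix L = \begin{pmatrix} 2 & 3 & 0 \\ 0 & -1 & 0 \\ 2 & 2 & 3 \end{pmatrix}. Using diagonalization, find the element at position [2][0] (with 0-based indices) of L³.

Characteristic polynomial: λ^3 - 4λ^2 + λ + 6 = (λ - 3)(λ - 2)(λ + 1), so the eigenvalues are -1, 2, 3.
λ=2: eigenvector (1, 0, -2).
λ=-1: eigenvector (-1, 1, 0).
λ=3: eigenvector (0, 0, 1).
P = [[1, -1, 0], [0, 1, 0], [-2, 0, 1]], D = diag(2, -1, 3), P⁻¹ = [[1, 1, 0], [0, 1, 0], [2, 2, 1]].
L³ = P·diag(8, -1, 27)·P⁻¹ = [[8, 9, 0], [0, -1, 0], [38, 38, 27]].
The requested entry is 38.

38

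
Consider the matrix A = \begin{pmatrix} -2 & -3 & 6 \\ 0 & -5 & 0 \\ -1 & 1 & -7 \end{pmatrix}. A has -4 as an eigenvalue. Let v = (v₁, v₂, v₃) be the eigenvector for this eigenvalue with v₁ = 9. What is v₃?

A + 4I = [[2, -3, 6], [0, -1, 0], [-1, 1, -3]].
Solving (A + 4I)v = 0 gives the eigenspace spanned by (9, 0, -3).
With v₁ = 9, v = (9, 0, -3), so v₃ = -3.

-3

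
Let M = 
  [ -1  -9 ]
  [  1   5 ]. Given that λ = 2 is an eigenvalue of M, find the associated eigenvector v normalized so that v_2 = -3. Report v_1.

9

M − 2I = [[-3, -9], [1, 3]].
Solving (M − 2I)v = 0 gives the eigenspace spanned by (9, -3).
With v_2 = -3, v = (9, -3), so v_1 = 9.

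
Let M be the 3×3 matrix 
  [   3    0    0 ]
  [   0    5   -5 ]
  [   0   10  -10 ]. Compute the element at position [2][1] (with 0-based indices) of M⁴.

Characteristic polynomial: μ^3 + 2μ^2 - 15μ = μ(μ - 3)(μ + 5), so the eigenvalues are -5, 0, 3.
μ=3: eigenvector (1, 0, 0).
μ=-5: eigenvector (0, -1, -2).
μ=0: eigenvector (0, 1, 1).
P = [[1, 0, 0], [0, -1, 1], [0, -2, 1]], D = diag(3, -5, 0), P⁻¹ = [[1, 0, 0], [0, 1, -1], [0, 2, -1]].
M⁴ = P·diag(81, 625, 0)·P⁻¹ = [[81, 0, 0], [0, -625, 625], [0, -1250, 1250]].
The requested entry is -1250.

-1250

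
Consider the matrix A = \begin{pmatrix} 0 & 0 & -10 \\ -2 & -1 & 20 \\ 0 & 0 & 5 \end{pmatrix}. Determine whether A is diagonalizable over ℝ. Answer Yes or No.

Characteristic polynomial: p(μ) = μ^3 - 4μ^2 - 5μ = μ(μ - 5)(μ + 1).
All 3 eigenvalues are distinct, so A is diagonalizable.

Yes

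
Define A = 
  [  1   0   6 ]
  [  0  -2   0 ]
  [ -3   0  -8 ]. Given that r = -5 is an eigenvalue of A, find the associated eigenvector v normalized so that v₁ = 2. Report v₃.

A + 5I = [[6, 0, 6], [0, 3, 0], [-3, 0, -3]].
Solving (A + 5I)v = 0 gives the eigenspace spanned by (2, 0, -2).
With v₁ = 2, v = (2, 0, -2), so v₃ = -2.

-2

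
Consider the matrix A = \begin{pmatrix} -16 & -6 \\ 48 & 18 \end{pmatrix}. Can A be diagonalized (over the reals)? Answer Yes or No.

Characteristic polynomial: p(λ) = λ^2 - 2λ = λ(λ - 2).
All 2 eigenvalues are distinct, so A is diagonalizable.

Yes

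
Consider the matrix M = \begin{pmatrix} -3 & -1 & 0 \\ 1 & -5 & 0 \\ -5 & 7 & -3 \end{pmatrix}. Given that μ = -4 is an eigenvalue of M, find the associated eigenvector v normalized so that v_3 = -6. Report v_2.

3

M + 4I = [[1, -1, 0], [1, -1, 0], [-5, 7, 1]].
Solving (M + 4I)v = 0 gives the eigenspace spanned by (3, 3, -6).
With v_3 = -6, v = (3, 3, -6), so v_2 = 3.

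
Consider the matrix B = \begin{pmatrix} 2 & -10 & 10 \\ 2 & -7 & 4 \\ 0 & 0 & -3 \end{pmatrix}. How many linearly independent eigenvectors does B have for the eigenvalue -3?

B + 3I = [[5, -10, 10], [2, -4, 4], [0, 0, 0]].
This matrix has rank 1, so its null space has dimension 3 − 1 = 2.

2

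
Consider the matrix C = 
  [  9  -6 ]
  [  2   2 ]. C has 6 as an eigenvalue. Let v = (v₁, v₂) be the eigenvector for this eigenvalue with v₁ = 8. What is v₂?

C − 6I = [[3, -6], [2, -4]].
Solving (C − 6I)v = 0 gives the eigenspace spanned by (8, 4).
With v₁ = 8, v = (8, 4), so v₂ = 4.

4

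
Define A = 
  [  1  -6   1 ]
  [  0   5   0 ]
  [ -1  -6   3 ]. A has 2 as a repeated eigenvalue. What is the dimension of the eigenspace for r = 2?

A − 2I = [[-1, -6, 1], [0, 3, 0], [-1, -6, 1]].
This matrix has rank 2, so its null space has dimension 3 − 2 = 1.

1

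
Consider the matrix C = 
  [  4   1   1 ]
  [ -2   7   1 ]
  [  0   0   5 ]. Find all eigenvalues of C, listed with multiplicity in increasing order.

Characteristic polynomial: p(λ) = λ^3 - 16λ^2 + 85λ - 150 = (λ - 6)(λ - 5)^2.
Roots (with multiplicity): 5, 5, 6.

5, 5, 6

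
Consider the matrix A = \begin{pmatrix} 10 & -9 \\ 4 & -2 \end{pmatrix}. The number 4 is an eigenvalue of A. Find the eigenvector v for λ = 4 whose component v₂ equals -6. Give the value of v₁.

-9

A − 4I = [[6, -9], [4, -6]].
Solving (A − 4I)v = 0 gives the eigenspace spanned by (-9, -6).
With v₂ = -6, v = (-9, -6), so v₁ = -9.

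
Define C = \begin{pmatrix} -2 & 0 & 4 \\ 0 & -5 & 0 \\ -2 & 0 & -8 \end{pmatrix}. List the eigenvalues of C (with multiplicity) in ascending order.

-6, -5, -4

Characteristic polynomial: p(r) = r^3 + 15r^2 + 74r + 120 = (r + 4)(r + 5)(r + 6).
Roots (with multiplicity): -6, -5, -4.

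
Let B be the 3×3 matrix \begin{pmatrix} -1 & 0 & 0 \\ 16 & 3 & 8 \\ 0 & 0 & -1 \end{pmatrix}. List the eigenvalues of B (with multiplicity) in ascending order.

-1, -1, 3

Characteristic polynomial: p(r) = r^3 - r^2 - 5r - 3 = (r - 3)(r + 1)^2.
Roots (with multiplicity): -1, -1, 3.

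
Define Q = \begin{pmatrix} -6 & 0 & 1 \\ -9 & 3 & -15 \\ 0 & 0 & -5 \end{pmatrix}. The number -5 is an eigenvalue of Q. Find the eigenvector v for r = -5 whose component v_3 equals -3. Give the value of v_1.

Q + 5I = [[-1, 0, 1], [-9, 8, -15], [0, 0, 0]].
Solving (Q + 5I)v = 0 gives the eigenspace spanned by (-3, -9, -3).
With v_3 = -3, v = (-3, -9, -3), so v_1 = -3.

-3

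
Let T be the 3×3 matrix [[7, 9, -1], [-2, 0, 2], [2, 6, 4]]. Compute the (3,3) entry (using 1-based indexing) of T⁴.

1166

Characteristic polynomial: s^3 - 11s^2 + 36s - 36 = (s - 6)(s - 3)(s - 2), so the eigenvalues are 2, 3, 6.
s=3: eigenvector (5, -2, 2).
s=2: eigenvector (-2, 1, -1).
s=6: eigenvector (1, 0, 1).
P = [[5, -2, 1], [-2, 1, 0], [2, -1, 1]], D = diag(3, 2, 6), P⁻¹ = [[1, 1, -1], [2, 3, -2], [0, 1, 1]].
T⁴ = P·diag(81, 16, 1296)·P⁻¹ = [[341, 1605, 955], [-130, -114, 130], [130, 1410, 1166]].
The requested entry is 1166.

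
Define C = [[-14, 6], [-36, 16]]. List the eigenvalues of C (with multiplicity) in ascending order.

-2, 4

Characteristic polynomial: p(s) = s^2 - 2s - 8 = (s - 4)(s + 2).
Roots (with multiplicity): -2, 4.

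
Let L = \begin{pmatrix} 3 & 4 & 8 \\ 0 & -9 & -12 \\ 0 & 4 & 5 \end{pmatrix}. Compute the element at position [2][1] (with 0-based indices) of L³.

52

Characteristic polynomial: μ^3 + μ^2 - 9μ - 9 = (μ - 3)(μ + 1)(μ + 3), so the eigenvalues are -3, -1, 3.
μ=3: eigenvector (1, 0, 0).
μ=-1: eigenvector (-1, -3, 2).
μ=-3: eigenvector (0, -2, 1).
P = [[1, -1, 0], [0, -3, -2], [0, 2, 1]], D = diag(3, -1, -3), P⁻¹ = [[1, 1, 2], [0, 1, 2], [0, -2, -3]].
L³ = P·diag(27, -1, -27)·P⁻¹ = [[27, 28, 56], [0, -105, -156], [0, 52, 77]].
The requested entry is 52.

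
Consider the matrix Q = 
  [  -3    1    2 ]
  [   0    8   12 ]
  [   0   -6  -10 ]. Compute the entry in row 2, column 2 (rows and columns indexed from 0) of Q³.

Characteristic polynomial: t^3 + 5t^2 - 2t - 24 = (t - 2)(t + 3)(t + 4), so the eigenvalues are -4, -3, 2.
t=-4: eigenvector (1, 1, -1).
t=-3: eigenvector (1, 0, 0).
t=2: eigenvector (0, -2, 1).
P = [[1, 1, 0], [1, 0, -2], [-1, 0, 1]], D = diag(-4, -3, 2), P⁻¹ = [[0, -1, -2], [1, 1, 2], [0, -1, -1]].
Q³ = P·diag(-64, -27, 8)·P⁻¹ = [[-27, 37, 74], [0, 80, 144], [0, -72, -136]].
The requested entry is -136.

-136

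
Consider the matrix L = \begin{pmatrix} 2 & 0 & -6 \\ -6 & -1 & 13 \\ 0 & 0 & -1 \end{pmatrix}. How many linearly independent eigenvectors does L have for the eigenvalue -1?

1

L + 1I = [[3, 0, -6], [-6, 0, 13], [0, 0, 0]].
This matrix has rank 2, so its null space has dimension 3 − 2 = 1.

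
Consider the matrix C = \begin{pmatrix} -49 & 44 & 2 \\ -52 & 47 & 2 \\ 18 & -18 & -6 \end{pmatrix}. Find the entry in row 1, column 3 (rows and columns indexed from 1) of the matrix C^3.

182

Characteristic polynomial: t^3 + 8t^2 - 3t - 90 = (t - 3)(t + 5)(t + 6), so the eigenvalues are -6, -5, 3.
t=-5: eigenvector (1, 1, 0).
t=3: eigenvector (-5, -6, 2).
t=-6: eigenvector (-2, -2, 1).
P = [[1, -5, -2], [1, -6, -2], [0, 2, 1]], D = diag(-5, 3, -6), P⁻¹ = [[2, -1, 2], [1, -1, 0], [-2, 2, 1]].
C³ = P·diag(-125, 27, -216)·P⁻¹ = [[-1249, 1124, 182], [-1276, 1151, 182], [486, -486, -216]].
The requested entry is 182.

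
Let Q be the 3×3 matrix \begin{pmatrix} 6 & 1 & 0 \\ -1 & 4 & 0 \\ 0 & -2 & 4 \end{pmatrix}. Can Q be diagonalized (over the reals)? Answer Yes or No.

No

Characteristic polynomial: p(s) = s^3 - 14s^2 + 65s - 100 = (s - 5)^2(s - 4).
s = 5 has algebraic multiplicity 2; rank(Q − 5I) = 2, so geometric multiplicity = 1.
Geometric multiplicity < algebraic multiplicity, so Q is not diagonalizable.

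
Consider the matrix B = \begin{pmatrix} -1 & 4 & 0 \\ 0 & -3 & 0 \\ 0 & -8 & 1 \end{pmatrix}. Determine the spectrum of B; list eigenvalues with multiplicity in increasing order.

-3, -1, 1

Characteristic polynomial: p(r) = r^3 + 3r^2 - r - 3 = (r - 1)(r + 1)(r + 3).
Roots (with multiplicity): -3, -1, 1.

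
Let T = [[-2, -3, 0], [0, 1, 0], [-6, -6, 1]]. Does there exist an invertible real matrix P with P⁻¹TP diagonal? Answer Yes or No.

Characteristic polynomial: p(r) = r^3 - 3r + 2 = (r - 1)^2(r + 2).
r = 1 has algebraic multiplicity 2; rank(T − 1I) = 1, so geometric multiplicity = 2.
Every eigenvalue has geometric = algebraic multiplicity, so T is diagonalizable.

Yes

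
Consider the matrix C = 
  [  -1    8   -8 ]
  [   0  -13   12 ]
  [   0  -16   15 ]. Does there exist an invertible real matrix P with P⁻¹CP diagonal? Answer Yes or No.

Yes

Characteristic polynomial: p(t) = t^3 - t^2 - 5t - 3 = (t - 3)(t + 1)^2.
t = -1 has algebraic multiplicity 2; rank(C + 1I) = 1, so geometric multiplicity = 2.
Every eigenvalue has geometric = algebraic multiplicity, so C is diagonalizable.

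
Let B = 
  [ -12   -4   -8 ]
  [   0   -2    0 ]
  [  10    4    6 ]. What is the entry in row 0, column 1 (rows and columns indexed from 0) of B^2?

24

Characteristic polynomial: r^3 + 8r^2 + 20r + 16 = (r + 2)^2(r + 4), so the eigenvalues are -4, -2, -2.
r=-4: eigenvector (1, 0, -1).
r=-2: eigenvector (-2, 1, 2).
r=-2: eigenvector (-4, 0, 5).
P = [[1, -2, -4], [0, 1, 0], [-1, 2, 5]], D = diag(-4, -2, -2), P⁻¹ = [[5, 2, 4], [0, 1, 0], [1, 0, 1]].
B² = P·diag(16, 4, 4)·P⁻¹ = [[64, 24, 48], [0, 4, 0], [-60, -24, -44]].
The requested entry is 24.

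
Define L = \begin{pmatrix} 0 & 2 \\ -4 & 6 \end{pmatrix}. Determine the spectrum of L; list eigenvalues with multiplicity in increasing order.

Characteristic polynomial: p(λ) = λ^2 - 6λ + 8 = (λ - 4)(λ - 2).
Roots (with multiplicity): 2, 4.

2, 4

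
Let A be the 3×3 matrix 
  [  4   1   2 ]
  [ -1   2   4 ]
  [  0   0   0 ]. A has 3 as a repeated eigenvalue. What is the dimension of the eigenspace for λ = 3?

1

A − 3I = [[1, 1, 2], [-1, -1, 4], [0, 0, -3]].
This matrix has rank 2, so its null space has dimension 3 − 2 = 1.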